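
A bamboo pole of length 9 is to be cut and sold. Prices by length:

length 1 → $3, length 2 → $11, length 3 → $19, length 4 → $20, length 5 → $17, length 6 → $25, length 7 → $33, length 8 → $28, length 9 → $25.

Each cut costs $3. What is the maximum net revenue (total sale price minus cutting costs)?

51

Build v[k] bottom-up: v[k] = max over allowed piece i of (p[i] + v[k−i]) − 3 per cut.
v[1] = 3
v[2] = max(3+3-3, 11+0) = 11
v[3] = max(3+11-3, 11+3-3, 19+0) = 19
v[4] = max(3+19-3, 11+11-3, 19+3-3, 20+0) = 20
v[5] = max(3+20-3, 11+19-3, 19+11-3, 20+3-3, 17+0) = 27
v[6] = max(3+27-3, 11+20-3, 19+19-3, 20+11-3, 17+3-3, 25+0) = 35
v[7] = max(3+35-3, 11+27-3, 19+20-3, …, 25+3-3, 33+0) = 36
v[8] = max(3+36-3, 11+35-3, 19+27-3, …, 33+3-3, 28+0) = 43
v[9] = max(3+43-3, 11+36-3, 19+35-3, …, 28+3-3, 25+0) = 51
One optimal plan: pieces 3 + 3 + 3 (2 cuts) → $57 − $6 = $51.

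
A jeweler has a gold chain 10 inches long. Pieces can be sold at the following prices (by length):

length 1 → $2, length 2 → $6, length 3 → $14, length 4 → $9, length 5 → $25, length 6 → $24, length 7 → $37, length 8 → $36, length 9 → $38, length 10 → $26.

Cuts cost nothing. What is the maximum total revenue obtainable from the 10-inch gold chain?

Let best[k] be the best obtainable value from length k. For each k, try every first piece i and keep the best of price[i] + best[k−i].
best[1] = 2
best[2] = 6
best[3] = 14
best[4] = 16  (first piece 1, then best[3]=14)
best[5] = 25
best[6] = 28  (first piece 3, then best[3]=14)
best[7] = 37
best[8] = 39  (first piece 1, then best[7]=37)
best[9] = 43  (first piece 2, then best[7]=37)
best[10] = 51  (first piece 3, then best[7]=37)
One optimal cutting: 7 + 3 → $37 + $14 = $51.

51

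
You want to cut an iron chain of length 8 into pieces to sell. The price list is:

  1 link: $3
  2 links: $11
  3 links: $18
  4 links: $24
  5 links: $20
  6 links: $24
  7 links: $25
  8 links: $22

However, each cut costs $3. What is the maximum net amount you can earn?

Build r[k] bottom-up: r[k] = max over allowed piece i of (p[i] + r[k−i]) − 3 per cut.
r[1] = 3
r[2] = 11
r[3] = 18
r[4] = 24
r[5] = 26  (first piece 2, then r[3]=18)
r[6] = 33  (first piece 3, then r[3]=18)
r[7] = 39  (first piece 3, then r[4]=24)
r[8] = 45  (first piece 4, then r[4]=24)
One optimal plan: pieces 4 + 4 (1 cut) → $48 − $3 = $45.

45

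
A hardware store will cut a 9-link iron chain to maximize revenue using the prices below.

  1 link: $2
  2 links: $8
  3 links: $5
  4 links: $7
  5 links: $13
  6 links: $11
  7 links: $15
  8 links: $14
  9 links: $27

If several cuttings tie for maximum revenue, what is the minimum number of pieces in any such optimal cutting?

5

Build r[k] bottom-up: r[k] = max over allowed piece i of (p[i] + r[k−i]).
r[1] = 2
r[2] = max(2+2, 8+0) = 8
r[3] = max(2+8, 8+2, 5+0) = 10
r[4] = max(2+10, 8+8, 5+2, 7+0) = 16
r[5] = max(2+16, 8+10, 5+8, 7+2, 13+0) = 18
r[6] = max(2+18, 8+16, 5+10, 7+8, 13+2, 11+0) = 24
r[7] = max(2+24, 8+18, 5+16, …, 11+2, 15+0) = 26
r[8] = max(2+26, 8+24, 5+18, …, 15+2, 14+0) = 32
r[9] = max(2+32, 8+26, 5+24, …, 14+2, 27+0) = 34
Maximum revenue is $34.
Now minimize piece count subject to staying optimal: for each k, pieces[k] = 1 + min over i with p[i]+r[k−i]=r[k] of pieces[k−i].
pieces[6] = 3
pieces[7] = 4
pieces[8] = 4
pieces[9] = 5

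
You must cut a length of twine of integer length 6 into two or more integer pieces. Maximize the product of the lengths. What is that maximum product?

Let prod[k] be the best product for length k (with at least one cut). For each first piece i, the rest contributes max(k−i, prod[k−i]).
prod[2] = 1·max(1,0) = 1·1 = 1
prod[3] = 1·max(2,1) = 1·2 = 2
prod[4] = 2·max(2,1) = 2·2 = 4
prod[5] = 2·max(3,2) = 2·3 = 6
prod[6] = 3·max(3,2) = 3·3 = 9
One optimal split: 3 + 3; product 3·3 = 9.

9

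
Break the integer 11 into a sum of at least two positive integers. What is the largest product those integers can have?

54

Fill P[k] for k=2..11: at each k try every first piece i and multiply by the better of (k−i) uncut or P[k−i].
Small cases: P[2]=1, P[3]=2.
P[4] = 2×max(2,1) = 2×2 = 4
P[5] = 2×max(3,2) = 2×3 = 6
P[6] = 3×max(3,2) = 3×3 = 9
P[7] = 2×max(5,6) = 2×6 = 12
P[8] = 2×max(6,9) = 2×9 = 18
P[9] = 3×max(6,9) = 3×9 = 27
P[10] = 2×max(8,18) = 2×18 = 36
P[11] = 2×max(9,27) = 2×27 = 54
One optimal split: 3 + 3 + 3 + 2; product 3×3×3×2 = 54.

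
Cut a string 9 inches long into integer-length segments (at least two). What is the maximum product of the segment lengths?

27

Define f[k] = max over 1≤i<k of i · max(k−i, f[k−i]); the inner max lets the remainder stay uncut if that's better.
f[2] = 1·max(1,0) = 1·1 = 1
f[3] = max(1·2, 2·1) = 2
f[4] = max(1·3, 2·2, 3·1) = 4
f[5] = max(1·4, 2·3, 3·2, 4·1) = 6
f[6] = max(1·6, 2·4, 3·3, 4·2, 5·1) = 9
f[7] = max(1·9, 2·6, 3·4, 4·3, 5·2, 6·1) = 12
f[8] = max(1·12, 2·9, 3·6, …, 6·2, 7·1) = 18
f[9] = max(1·18, 2·12, 3·9, …, 7·2, 8·1) = 27
One optimal split: 3 + 3 + 3; product 3·3·3 = 27.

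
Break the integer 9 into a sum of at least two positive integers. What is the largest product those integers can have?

Let f[k] be the best product for length k (with at least one cut). For each first piece i, the rest contributes max(k−i, f[k−i]).
Small cases: f[2]=1.
f[3] = 1*max(2,1) = 1*2 = 2
f[4] = 2*max(2,1) = 2*2 = 4
f[5] = 2*max(3,2) = 2*3 = 6
f[6] = 3*max(3,2) = 3*3 = 9
f[7] = 2*max(5,6) = 2*6 = 12
f[8] = 2*max(6,9) = 2*9 = 18
f[9] = 3*max(6,9) = 3*9 = 27
One optimal split: 3 + 3 + 3; product 3*3*3 = 27.

27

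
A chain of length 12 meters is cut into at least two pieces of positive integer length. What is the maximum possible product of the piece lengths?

81

Fill m[k] for k=2..12: at each k try every first piece i and multiply by the better of (k−i) uncut or m[k−i].
Small cases: m[2]=1, m[3]=2, m[4]=4.
m[5] = max(1×4, 2×3, 3×2, 4×1) = 6
m[6] = max(1×6, 2×4, 3×3, 4×2, 5×1) = 9
m[7] = max(1×9, 2×6, 3×4, 4×3, 5×2, 6×1) = 12
m[8] = max(1×12, 2×9, 3×6, …, 6×2, 7×1) = 18
m[9] = max(1×18, 2×12, 3×9, …, 7×2, 8×1) = 27
m[10] = max(1×27, 2×18, 3×12, …, 8×2, 9×1) = 36
m[11] = max(1×36, 2×27, 3×18, …, 9×2, 10×1) = 54
m[12] = max(1×54, 2×36, 3×27, …, 10×2, 11×1) = 81
One optimal split: 3 + 3 + 3 + 3; product 3×3×3×3 = 81.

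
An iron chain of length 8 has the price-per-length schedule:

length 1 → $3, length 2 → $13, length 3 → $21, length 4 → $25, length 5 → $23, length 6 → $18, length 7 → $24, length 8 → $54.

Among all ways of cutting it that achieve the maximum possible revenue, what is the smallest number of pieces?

3

Let r[k] be the best obtainable value from length k. For each k, try every first piece i and keep the best of price[i] + r[k−i].
r[1] = 3
r[2] = 13
r[3] = 21
r[4] = 26  (first piece 2, then r[2]=13)
r[5] = 34  (first piece 2, then r[3]=21)
r[6] = 42  (first piece 3, then r[3]=21)
r[7] = 47  (first piece 2, then r[5]=34)
r[8] = 55  (first piece 2, then r[6]=42)
Maximum revenue is $55.
Now minimize piece count subject to staying optimal: for each k, pieces[k] = 1 + min over i with p[i]+r[k−i]=r[k] of pieces[k−i].
pieces[5] = 2
pieces[6] = 2
pieces[7] = 3
pieces[8] = 3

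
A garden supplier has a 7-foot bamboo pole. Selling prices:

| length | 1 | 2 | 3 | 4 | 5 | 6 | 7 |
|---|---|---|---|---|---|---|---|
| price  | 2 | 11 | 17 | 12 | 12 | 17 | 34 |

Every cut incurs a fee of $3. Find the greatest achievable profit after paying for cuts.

Let r[k] be the best obtainable value from length k. For each k, try every first piece i and keep the best of price[i] + r[k−i] minus the 3 cut fee when i<k.
r[1] = 2
r[2] = 11
r[3] = 17
r[4] = 19  (first piece 2, then r[2]=11)
r[5] = 25  (first piece 2, then r[3]=17)
r[6] = 31  (first piece 3, then r[3]=17)
r[7] = 34
Best is to make no cuts and sell whole for $34.

34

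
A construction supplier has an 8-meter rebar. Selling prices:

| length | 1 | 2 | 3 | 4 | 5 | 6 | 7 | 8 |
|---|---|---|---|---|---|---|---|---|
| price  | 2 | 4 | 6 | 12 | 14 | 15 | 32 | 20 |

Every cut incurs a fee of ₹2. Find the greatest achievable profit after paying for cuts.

Build r[k] bottom-up: r[k] = max over allowed piece i of (p[i] + r[k−i]) − 2 per cut.
r[1] = 2
r[2] = max(2+2-2, 4+0) = 4
r[3] = max(2+4-2, 4+2-2, 6+0) = 6
r[4] = max(2+6-2, 4+4-2, 6+2-2, 12+0) = 12
r[5] = max(2+12-2, 4+6-2, 6+4-2, 12+2-2, 14+0) = 14
r[6] = max(2+14-2, 4+12-2, 6+6-2, 12+4-2, 14+2-2, 15+0) = 15
r[7] = max(2+15-2, 4+14-2, 6+12-2, …, 15+2-2, 32+0) = 32
r[8] = max(2+32-2, 4+15-2, 6+14-2, …, 32+2-2, 20+0) = 32
One optimal plan: pieces 7 + 1 (1 cut) → ₹34 − ₹2 = ₹32.

32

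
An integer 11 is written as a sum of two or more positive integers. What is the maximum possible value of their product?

Define m[k] = max over 1≤i<k of i · max(k−i, m[k−i]); the inner max lets the remainder stay uncut if that's better.
Small cases: m[2]=1, m[3]=2.
m[4] = 2*max(2,1) = 2*2 = 4
m[5] = 2*max(3,2) = 2*3 = 6
m[6] = 3*max(3,2) = 3*3 = 9
m[7] = 2*max(5,6) = 2*6 = 12
m[8] = 2*max(6,9) = 2*9 = 18
m[9] = 3*max(6,9) = 3*9 = 27
m[10] = 2*max(8,18) = 2*18 = 36
m[11] = 2*max(9,27) = 2*27 = 54
One optimal split: 3 + 3 + 3 + 2; product 3*3*3*2 = 54.

54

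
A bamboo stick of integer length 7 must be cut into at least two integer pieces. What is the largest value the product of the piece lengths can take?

12

Define P[k] = max over 1≤i<k of i · max(k−i, P[k−i]); the inner max lets the remainder stay uncut if that's better.
P[2] = 1·max(1,0) = 1·1 = 1
P[3] = max(1·2, 2·1) = 2
P[4] = max(1·3, 2·2, 3·1) = 4
P[5] = max(1·4, 2·3, 3·2, 4·1) = 6
P[6] = max(1·6, 2·4, 3·3, 4·2, 5·1) = 9
P[7] = max(1·9, 2·6, 3·4, 4·3, 5·2, 6·1) = 12
One optimal split: 3 + 2 + 2; product 3·2·2 = 12.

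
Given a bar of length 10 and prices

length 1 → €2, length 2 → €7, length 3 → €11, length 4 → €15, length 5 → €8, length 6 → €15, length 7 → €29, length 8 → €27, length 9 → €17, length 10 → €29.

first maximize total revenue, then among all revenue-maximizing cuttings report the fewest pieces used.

2

Build r[k] bottom-up: r[k] = max over allowed piece i of (p[i] + r[k−i]).
r[1] = 2
r[2] = max(2+2, 7+0) = 7
r[3] = max(2+7, 7+2, 11+0) = 11
r[4] = max(2+11, 7+7, 11+2, 15+0) = 15
r[5] = max(2+15, 7+11, 11+7, 15+2, 8+0) = 18
r[6] = max(2+18, 7+15, 11+11, 15+7, 8+2, 15+0) = 22
r[7] = max(2+22, 7+18, 11+15, …, 15+2, 29+0) = 29
r[8] = max(2+29, 7+22, 11+18, …, 29+2, 27+0) = 31
r[9] = max(2+31, 7+29, 11+22, …, 27+2, 17+0) = 36
r[10] = max(2+36, 7+31, 11+29, …, 17+2, 29+0) = 40
Maximum revenue is €40.
Now minimize piece count subject to staying optimal: for each k, pieces[k] = 1 + min over i with p[i]+r[k−i]=r[k] of pieces[k−i].
pieces[7] = 1
pieces[8] = 2
pieces[9] = 2
pieces[10] = 2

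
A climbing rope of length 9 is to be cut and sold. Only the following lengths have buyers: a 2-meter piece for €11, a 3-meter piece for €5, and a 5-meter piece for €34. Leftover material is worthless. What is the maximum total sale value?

56

Consider every possible first cut. f[k] is the best of p[i]+f[k−i] over all sellable i≤k.
f[1] = 0
f[2] = 11
f[3] = 11
f[4] = 22  (first piece 2, then f[2]=11)
f[5] = 34
f[6] = 34
f[7] = 45  (first piece 2, then f[5]=34)
f[8] = 45
f[9] = 56  (first piece 2, then f[7]=45)
One optimal cutting: 5 + 2 + 2 → €56.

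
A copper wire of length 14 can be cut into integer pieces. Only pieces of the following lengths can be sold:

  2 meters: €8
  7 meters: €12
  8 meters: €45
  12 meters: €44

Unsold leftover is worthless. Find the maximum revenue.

69

Build best[k] bottom-up: best[k] = max over allowed piece i of (p[i] + best[k−i]).
best[1] = 0
best[2] = 8
best[3] = 8
best[4] = 16  (first piece 2, then best[2]=8)
best[5] = 16
best[6] = 24  (first piece 2, then best[4]=16)
best[7] = 24
best[8] = 45
best[9] = 45
best[10] = 53  (first piece 2, then best[8]=45)
best[11] = 53
best[12] = 61  (first piece 2, then best[10]=53)
best[13] = 61
best[14] = 69  (first piece 2, then best[12]=61)
One optimal cutting: 8 + 2 + 2 + 2 → €69.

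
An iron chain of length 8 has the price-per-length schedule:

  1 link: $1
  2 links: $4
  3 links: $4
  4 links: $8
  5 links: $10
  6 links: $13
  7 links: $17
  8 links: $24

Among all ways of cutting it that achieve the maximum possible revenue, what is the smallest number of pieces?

1

Let r[k] be the best obtainable value from length k. For each k, try every first piece i and keep the best of price[i] + r[k−i].
r[1] = 1
r[2] = 4
r[3] = 5  (first piece 1, then r[2]=4)
r[4] = 8  (first piece 2, then r[2]=4)
r[5] = 10
r[6] = 13
r[7] = 17
r[8] = 24
Maximum revenue is $24.
Now minimize piece count subject to staying optimal: for each k, pieces[k] = 1 + min over i with p[i]+r[k−i]=r[k] of pieces[k−i].
pieces[5] = 1
pieces[6] = 1
pieces[7] = 1
pieces[8] = 1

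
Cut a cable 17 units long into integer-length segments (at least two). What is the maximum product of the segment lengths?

Define f[k] = max over 1≤i<k of i · max(k−i, f[k−i]); the inner max lets the remainder stay uncut if that's better.
f[2] = 1·max(1,0) = 1·1 = 1
f[3] = max(1·2, 2·1) = 2
f[4] = max(1·3, 2·2, 3·1) = 4
f[5] = max(1·4, 2·3, 3·2, 4·1) = 6
f[6] = max(1·6, 2·4, 3·3, 4·2, 5·1) = 9
f[7] = max(1·9, 2·6, 3·4, 4·3, 5·2, 6·1) = 12
f[8] = max(1·12, 2·9, 3·6, …, 6·2, 7·1) = 18
f[9] = max(1·18, 2·12, 3·9, …, 7·2, 8·1) = 27
f[10] = max(1·27, 2·18, 3·12, …, 8·2, 9·1) = 36
f[11] = max(1·36, 2·27, 3·18, …, 9·2, 10·1) = 54
f[12] = max(1·54, 2·36, 3·27, …, 10·2, 11·1) = 81
f[13] = max(1·81, 2·54, 3·36, …, 11·2, 12·1) = 108
f[14] = max(1·108, 2·81, 3·54, …, 12·2, 13·1) = 162
f[15] = max(1·162, 2·108, 3·81, …, 13·2, 14·1) = 243
f[16] = max(1·243, 2·162, 3·108, …, 14·2, 15·1) = 324
f[17] = max(1·324, 2·243, 3·162, …, 15·2, 16·1) = 486
One optimal split: 3 + 3 + 3 + 3 + 3 + 2; product 3·3·3·3·3·2 = 486.

486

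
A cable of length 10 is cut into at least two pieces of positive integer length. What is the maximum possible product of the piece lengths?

Let P[k] be the best product for length k (with at least one cut). For each first piece i, the rest contributes max(k−i, P[k−i]).
Small cases: P[2]=1, P[3]=2, P[4]=4, P[5]=6.
P[6] = 3*max(3,2) = 3*3 = 9
P[7] = 2*max(5,6) = 2*6 = 12
P[8] = 2*max(6,9) = 2*9 = 18
P[9] = 3*max(6,9) = 3*9 = 27
P[10] = 2*max(8,18) = 2*18 = 36
One optimal split: 3 + 3 + 2 + 2; product 3*3*2*2 = 36.

36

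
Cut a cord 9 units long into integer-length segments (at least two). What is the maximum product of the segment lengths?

Fill prod[k] for k=2..9: at each k try every first piece i and multiply by the better of (k−i) uncut or prod[k−i].
Small cases: prod[2]=1.
prod[3] = 1*max(2,1) = 1*2 = 2
prod[4] = 2*max(2,1) = 2*2 = 4
prod[5] = 2*max(3,2) = 2*3 = 6
prod[6] = 3*max(3,2) = 3*3 = 9
prod[7] = 2*max(5,6) = 2*6 = 12
prod[8] = 2*max(6,9) = 2*9 = 18
prod[9] = 3*max(6,9) = 3*9 = 27
One optimal split: 3 + 3 + 3; product 3*3*3 = 27.

27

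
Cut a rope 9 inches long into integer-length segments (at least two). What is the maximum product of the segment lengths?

Let prod[k] be the best product for length k (with at least one cut). For each first piece i, the rest contributes max(k−i, prod[k−i]).
prod[2] = 1·max(1,0) = 1·1 = 1
prod[3] = 1·max(2,1) = 1·2 = 2
prod[4] = 2·max(2,1) = 2·2 = 4
prod[5] = 2·max(3,2) = 2·3 = 6
prod[6] = 3·max(3,2) = 3·3 = 9
prod[7] = 2·max(5,6) = 2·6 = 12
prod[8] = 2·max(6,9) = 2·9 = 18
prod[9] = 3·max(6,9) = 3·9 = 27
One optimal split: 3 + 3 + 3; product 3·3·3 = 27.

27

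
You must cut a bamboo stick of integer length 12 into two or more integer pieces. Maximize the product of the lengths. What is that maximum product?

81

Define f[k] = max over 1≤i<k of i · max(k−i, f[k−i]); the inner max lets the remainder stay uncut if that's better.
f[2] = 1*max(1,0) = 1*1 = 1
f[3] = max(1*2, 2*1) = 2
f[4] = max(1*3, 2*2, 3*1) = 4
f[5] = max(1*4, 2*3, 3*2, 4*1) = 6
f[6] = max(1*6, 2*4, 3*3, 4*2, 5*1) = 9
f[7] = max(1*9, 2*6, 3*4, 4*3, 5*2, 6*1) = 12
f[8] = max(1*12, 2*9, 3*6, …, 6*2, 7*1) = 18
f[9] = max(1*18, 2*12, 3*9, …, 7*2, 8*1) = 27
f[10] = max(1*27, 2*18, 3*12, …, 8*2, 9*1) = 36
f[11] = max(1*36, 2*27, 3*18, …, 9*2, 10*1) = 54
f[12] = max(1*54, 2*36, 3*27, …, 10*2, 11*1) = 81
One optimal split: 3 + 3 + 3 + 3; product 3*3*3*3 = 81.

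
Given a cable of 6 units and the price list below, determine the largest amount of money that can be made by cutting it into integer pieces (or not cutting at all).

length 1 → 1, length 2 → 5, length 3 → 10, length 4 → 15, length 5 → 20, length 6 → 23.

23

Consider every possible first cut. v[k] is the best of p[i]+v[k−i] over all sellable i≤k.
v[1] = 1
v[2] = max(1+1, 5+0) = 5
v[3] = max(1+5, 5+1, 10+0) = 10
v[4] = max(1+10, 5+5, 10+1, 15+0) = 15
v[5] = max(1+15, 5+10, 10+5, 15+1, 20+0) = 20
v[6] = max(1+20, 5+15, 10+10, 15+5, 20+1, 23+0) = 23
Best is to sell the whole 6-unit piece uncut for 23.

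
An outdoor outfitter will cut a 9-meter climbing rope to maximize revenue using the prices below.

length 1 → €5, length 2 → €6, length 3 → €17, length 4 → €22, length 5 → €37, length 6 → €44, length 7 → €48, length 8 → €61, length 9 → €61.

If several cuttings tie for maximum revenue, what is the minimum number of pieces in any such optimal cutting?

2

Consider every possible first cut. r[k] is the best of p[i]+r[k−i] over all sellable i≤k.
r[1] = 5
r[2] = max(5+5, 6+0) = 10
r[3] = max(5+10, 6+5, 17+0) = 17
r[4] = max(5+17, 6+10, 17+5, 22+0) = 22
r[5] = max(5+22, 6+17, 17+10, 22+5, 37+0) = 37
r[6] = max(5+37, 6+22, 17+17, 22+10, 37+5, 44+0) = 44
r[7] = max(5+44, 6+37, 17+22, …, 44+5, 48+0) = 49
r[8] = max(5+49, 6+44, 17+37, …, 48+5, 61+0) = 61
r[9] = max(5+61, 6+49, 17+44, …, 61+5, 61+0) = 66
Maximum revenue is €66.
Now minimize piece count subject to staying optimal: for each k, pieces[k] = 1 + min over i with p[i]+r[k−i]=r[k] of pieces[k−i].
pieces[6] = 1
pieces[7] = 2
pieces[8] = 1
pieces[9] = 2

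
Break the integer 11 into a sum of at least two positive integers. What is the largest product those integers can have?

54

Fill g[k] for k=2..11: at each k try every first piece i and multiply by the better of (k−i) uncut or g[k−i].
g[2] = 1*max(1,0) = 1*1 = 1
g[3] = 1*max(2,1) = 1*2 = 2
g[4] = 2*max(2,1) = 2*2 = 4
g[5] = 2*max(3,2) = 2*3 = 6
g[6] = 3*max(3,2) = 3*3 = 9
g[7] = 2*max(5,6) = 2*6 = 12
g[8] = 2*max(6,9) = 2*9 = 18
g[9] = 3*max(6,9) = 3*9 = 27
g[10] = 2*max(8,18) = 2*18 = 36
g[11] = 2*max(9,27) = 2*27 = 54
One optimal split: 3 + 3 + 3 + 2; product 3*3*3*2 = 54.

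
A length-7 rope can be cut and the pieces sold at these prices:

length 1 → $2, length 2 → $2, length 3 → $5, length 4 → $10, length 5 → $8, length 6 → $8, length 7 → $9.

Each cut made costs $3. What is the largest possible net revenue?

Let r[k] be the best obtainable value from length k. For each k, try every first piece i and keep the best of price[i] + r[k−i] minus the 3 cut fee when i<k.
r[1] = 2
r[2] = max(2+2-3, 2+0) = 2
r[3] = max(2+2-3, 2+2-3, 5+0) = 5
r[4] = max(2+5-3, 2+2-3, 5+2-3, 10+0) = 10
r[5] = max(2+10-3, 2+5-3, 5+2-3, 10+2-3, 8+0) = 9
r[6] = max(2+9-3, 2+10-3, 5+5-3, 10+2-3, 8+2-3, 8+0) = 9
r[7] = max(2+9-3, 2+9-3, 5+10-3, …, 8+2-3, 9+0) = 12
One optimal plan: pieces 4 + 3 (1 cut) → $15 − $3 = $12.

12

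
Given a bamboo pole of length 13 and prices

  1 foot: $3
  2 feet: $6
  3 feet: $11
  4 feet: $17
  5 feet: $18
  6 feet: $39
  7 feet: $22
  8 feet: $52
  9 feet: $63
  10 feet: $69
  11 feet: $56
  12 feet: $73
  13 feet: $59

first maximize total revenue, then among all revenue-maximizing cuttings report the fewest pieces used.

Let r[k] be the best obtainable value from length k. For each k, try every first piece i and keep the best of price[i] + r[k−i].
r[1] = 3
r[2] = 6  (first piece 1, then r[1]=3)
r[3] = 11
r[4] = 17
r[5] = 20  (first piece 1, then r[4]=17)
r[6] = 39
r[7] = 42  (first piece 1, then r[6]=39)
r[8] = 52
r[9] = 63
r[10] = 69
r[11] = 72  (first piece 1, then r[10]=69)
r[12] = 78  (first piece 6, then r[6]=39)
r[13] = 81  (first piece 1, then r[12]=78)
Maximum revenue is $81.
Now minimize piece count subject to staying optimal: for each k, pieces[k] = 1 + min over i with p[i]+r[k−i]=r[k] of pieces[k−i].
pieces[10] = 1
pieces[11] = 2
pieces[12] = 2
pieces[13] = 3

3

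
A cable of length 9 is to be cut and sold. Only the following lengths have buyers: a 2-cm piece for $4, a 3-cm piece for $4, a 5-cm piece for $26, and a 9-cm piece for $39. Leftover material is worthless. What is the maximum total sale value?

39

Build r[k] bottom-up: r[k] = max over allowed piece i of (p[i] + r[k−i]).
r[1] = 0
r[2] = 4
r[3] = max(4+0, 4+0) = 4
r[4] = max(4+4, 4+0) = 8
r[5] = max(4+4, 4+4, 26+0) = 26
r[6] = max(4+8, 4+4, 26+0) = 26
r[7] = max(4+26, 4+8, 26+4) = 30
r[8] = max(4+26, 4+26, 26+4) = 30
r[9] = max(4+30, 4+26, 26+8, 39+0) = 39
One optimal cutting: 9 → $39.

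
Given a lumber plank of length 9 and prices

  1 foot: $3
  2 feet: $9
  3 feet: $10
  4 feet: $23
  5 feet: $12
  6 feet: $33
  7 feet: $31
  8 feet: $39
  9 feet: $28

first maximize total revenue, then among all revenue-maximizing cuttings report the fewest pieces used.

3

Consider every possible first cut. r[k] is the best of p[i]+r[k−i] over all sellable i≤k.
r[1] = 3
r[2] = 9
r[3] = 12  (first piece 1, then r[2]=9)
r[4] = 23
r[5] = 26  (first piece 1, then r[4]=23)
r[6] = 33
r[7] = 36  (first piece 1, then r[6]=33)
r[8] = 46  (first piece 4, then r[4]=23)
r[9] = 49  (first piece 1, then r[8]=46)
Maximum revenue is $49.
Now minimize piece count subject to staying optimal: for each k, pieces[k] = 1 + min over i with p[i]+r[k−i]=r[k] of pieces[k−i].
pieces[6] = 1
pieces[7] = 2
pieces[8] = 2
pieces[9] = 3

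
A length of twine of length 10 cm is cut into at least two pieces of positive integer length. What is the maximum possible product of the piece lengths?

36

Define prod[k] = max over 1≤i<k of i · max(k−i, prod[k−i]); the inner max lets the remainder stay uncut if that's better.
prod[2] = 1·max(1,0) = 1·1 = 1
prod[3] = max(1·2, 2·1) = 2
prod[4] = max(1·3, 2·2, 3·1) = 4
prod[5] = max(1·4, 2·3, 3·2, 4·1) = 6
prod[6] = max(1·6, 2·4, 3·3, 4·2, 5·1) = 9
prod[7] = max(1·9, 2·6, 3·4, 4·3, 5·2, 6·1) = 12
prod[8] = max(1·12, 2·9, 3·6, …, 6·2, 7·1) = 18
prod[9] = max(1·18, 2·12, 3·9, …, 7·2, 8·1) = 27
prod[10] = max(1·27, 2·18, 3·12, …, 8·2, 9·1) = 36
One optimal split: 3 + 3 + 2 + 2; product 3·3·2·2 = 36.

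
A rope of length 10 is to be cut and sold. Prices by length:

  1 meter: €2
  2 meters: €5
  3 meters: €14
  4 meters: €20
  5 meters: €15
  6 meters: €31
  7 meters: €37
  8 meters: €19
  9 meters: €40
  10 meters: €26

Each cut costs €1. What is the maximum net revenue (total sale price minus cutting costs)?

Build r[k] bottom-up: r[k] = max over allowed piece i of (p[i] + r[k−i]) − 1 per cut.
r[1] = 2
r[2] = 5
r[3] = 14
r[4] = 20
r[5] = 21  (first piece 1, then r[4]=20)
r[6] = 31
r[7] = 37
r[8] = 39  (first piece 4, then r[4]=20)
r[9] = 44  (first piece 3, then r[6]=31)
r[10] = 50  (first piece 3, then r[7]=37)
One optimal plan: pieces 7 + 3 (1 cut) → €51 − €1 = €50.

50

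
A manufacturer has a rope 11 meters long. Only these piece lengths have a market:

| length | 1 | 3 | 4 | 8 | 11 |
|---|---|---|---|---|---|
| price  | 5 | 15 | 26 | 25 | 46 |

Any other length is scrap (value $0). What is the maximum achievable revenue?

Consider every possible first cut. f[k] is the best of p[i]+f[k−i] over all sellable i≤k.
f[1] = 5
f[2] = 10  (first piece 1, then f[1]=5)
f[3] = 15  (first piece 1, then f[2]=10)
f[4] = 26
f[5] = 31  (first piece 1, then f[4]=26)
f[6] = 36  (first piece 1, then f[5]=31)
f[7] = 41  (first piece 1, then f[6]=36)
f[8] = 52  (first piece 4, then f[4]=26)
f[9] = 57  (first piece 1, then f[8]=52)
f[10] = 62  (first piece 1, then f[9]=57)
f[11] = 67  (first piece 1, then f[10]=62)
One optimal cutting: 4 + 4 + 1 + 1 + 1 → $67.

67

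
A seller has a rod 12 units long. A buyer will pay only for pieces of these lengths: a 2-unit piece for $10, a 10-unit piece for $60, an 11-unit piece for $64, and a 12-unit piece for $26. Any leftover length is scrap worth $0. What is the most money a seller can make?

70

Build r[k] bottom-up: r[k] = max over allowed piece i of (p[i] + r[k−i]).
r[1] = 0
r[2] = 10
r[3] = 10
r[4] = 20  (first piece 2, then r[2]=10)
r[5] = 20
r[6] = 30  (first piece 2, then r[4]=20)
r[7] = 30
r[8] = 40  (first piece 2, then r[6]=30)
r[9] = 40
r[10] = max(10+40, 60+0) = 60
r[11] = max(10+40, 60+0, 64+0) = 64
r[12] = max(10+60, 60+10, 64+0, 26+0) = 70
One optimal cutting: 10 + 2 → $70.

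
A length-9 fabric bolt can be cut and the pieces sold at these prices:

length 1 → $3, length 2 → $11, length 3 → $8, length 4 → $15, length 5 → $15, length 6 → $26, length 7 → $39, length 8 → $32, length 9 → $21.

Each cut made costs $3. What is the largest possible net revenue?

47

Consider every possible first cut. net[k] is the best of p[i]+net[k−i] over all sellable i≤k, charging 3 whenever i<k.
net[1] = 3
net[2] = max(3+3-3, 11+0) = 11
net[3] = max(3+11-3, 11+3-3, 8+0) = 11
net[4] = max(3+11-3, 11+11-3, 8+3-3, 15+0) = 19
net[5] = max(3+19-3, 11+11-3, 8+11-3, 15+3-3, 15+0) = 19
net[6] = max(3+19-3, 11+19-3, 8+11-3, 15+11-3, 15+3-3, 26+0) = 27
net[7] = max(3+27-3, 11+19-3, 8+19-3, …, 26+3-3, 39+0) = 39
net[8] = max(3+39-3, 11+27-3, 8+19-3, …, 39+3-3, 32+0) = 39
net[9] = max(3+39-3, 11+39-3, 8+27-3, …, 32+3-3, 21+0) = 47
One optimal plan: pieces 7 + 2 (1 cut) → $50 − $3 = $47.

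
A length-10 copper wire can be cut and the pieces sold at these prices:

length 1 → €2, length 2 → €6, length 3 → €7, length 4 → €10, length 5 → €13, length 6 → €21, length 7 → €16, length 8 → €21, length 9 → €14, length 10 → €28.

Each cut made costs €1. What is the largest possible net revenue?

Let v[k] be the best obtainable value from length k. For each k, try every first piece i and keep the best of price[i] + v[k−i] minus the 1 cut fee when i<k.
v[1] = 2
v[2] = max(2+2-1, 6+0) = 6
v[3] = max(2+6-1, 6+2-1, 7+0) = 7
v[4] = max(2+7-1, 6+6-1, 7+2-1, 10+0) = 11
v[5] = max(2+11-1, 6+7-1, 7+6-1, 10+2-1, 13+0) = 13
v[6] = max(2+13-1, 6+11-1, 7+7-1, 10+6-1, 13+2-1, 21+0) = 21
v[7] = max(2+21-1, 6+13-1, 7+11-1, …, 21+2-1, 16+0) = 22
v[8] = max(2+22-1, 6+21-1, 7+13-1, …, 16+2-1, 21+0) = 26
v[9] = max(2+26-1, 6+22-1, 7+21-1, …, 21+2-1, 14+0) = 27
v[10] = max(2+27-1, 6+26-1, 7+22-1, …, 14+2-1, 28+0) = 31
One optimal plan: pieces 6 + 2 + 2 (2 cuts) → €33 − €2 = €31.

31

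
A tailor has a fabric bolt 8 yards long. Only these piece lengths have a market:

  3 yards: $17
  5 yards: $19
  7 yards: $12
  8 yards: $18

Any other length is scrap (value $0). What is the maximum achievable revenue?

Build f[k] bottom-up: f[k] = max over allowed piece i of (p[i] + f[k−i]).
f[1] = 0
f[2] = 0
f[3] = 17
f[4] = 17
f[5] = max(17+0, 19+0) = 19
f[6] = max(17+17, 19+0) = 34
f[7] = max(17+17, 19+0, 12+0) = 34
f[8] = max(17+19, 19+17, 12+0, 18+0) = 36
One optimal cutting: 5 + 3 → $36.

36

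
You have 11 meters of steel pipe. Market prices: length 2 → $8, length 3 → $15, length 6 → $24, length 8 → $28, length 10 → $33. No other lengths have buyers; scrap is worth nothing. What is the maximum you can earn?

Consider every possible first cut. r[k] is the best of p[i]+r[k−i] over all sellable i≤k.
r[1] = 0
r[2] = 8
r[3] = 15
r[4] = 16  (first piece 2, then r[2]=8)
r[5] = 23  (first piece 2, then r[3]=15)
r[6] = 30  (first piece 3, then r[3]=15)
r[7] = 31  (first piece 2, then r[5]=23)
r[8] = 38  (first piece 2, then r[6]=30)
r[9] = 45  (first piece 3, then r[6]=30)
r[10] = 46  (first piece 2, then r[8]=38)
r[11] = 53  (first piece 2, then r[9]=45)
One optimal cutting: 3 + 3 + 3 + 2 → $53.

53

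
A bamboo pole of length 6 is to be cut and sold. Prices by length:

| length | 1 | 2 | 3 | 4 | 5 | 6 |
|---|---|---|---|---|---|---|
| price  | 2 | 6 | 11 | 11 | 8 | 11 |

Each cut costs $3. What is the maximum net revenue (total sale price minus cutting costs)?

19

Build v[k] bottom-up: v[k] = max over allowed piece i of (p[i] + v[k−i]) − 3 per cut.
v[1] = 2
v[2] = max(2+2-3, 6+0) = 6
v[3] = max(2+6-3, 6+2-3, 11+0) = 11
v[4] = max(2+11-3, 6+6-3, 11+2-3, 11+0) = 11
v[5] = max(2+11-3, 6+11-3, 11+6-3, 11+2-3, 8+0) = 14
v[6] = max(2+14-3, 6+11-3, 11+11-3, 11+6-3, 8+2-3, 11+0) = 19
One optimal plan: pieces 3 + 3 (1 cut) → $22 − $3 = $19.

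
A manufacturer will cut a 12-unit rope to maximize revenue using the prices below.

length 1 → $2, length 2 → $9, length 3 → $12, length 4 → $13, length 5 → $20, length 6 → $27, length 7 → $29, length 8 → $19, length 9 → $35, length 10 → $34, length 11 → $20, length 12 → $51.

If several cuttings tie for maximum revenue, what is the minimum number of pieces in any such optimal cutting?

Build r[k] bottom-up: r[k] = max over allowed piece i of (p[i] + r[k−i]).
r[1] = 2
r[2] = max(2+2, 9+0) = 9
r[3] = max(2+9, 9+2, 12+0) = 12
r[4] = max(2+12, 9+9, 12+2, 13+0) = 18
r[5] = max(2+18, 9+12, 12+9, 13+2, 20+0) = 21
r[6] = max(2+21, 9+18, 12+12, 13+9, 20+2, 27+0) = 27
r[7] = max(2+27, 9+21, 12+18, …, 27+2, 29+0) = 30
r[8] = max(2+30, 9+27, 12+21, …, 29+2, 19+0) = 36
r[9] = max(2+36, 9+30, 12+27, …, 19+2, 35+0) = 39
r[10] = max(2+39, 9+36, 12+30, …, 35+2, 34+0) = 45
r[11] = max(2+45, 9+39, 12+36, …, 34+2, 20+0) = 48
r[12] = max(2+48, 9+45, 12+39, …, 20+2, 51+0) = 54
Maximum revenue is $54.
Now minimize piece count subject to staying optimal: for each k, pieces[k] = 1 + min over i with p[i]+r[k−i]=r[k] of pieces[k−i].
pieces[9] = 2
pieces[10] = 3
pieces[11] = 3
pieces[12] = 2

2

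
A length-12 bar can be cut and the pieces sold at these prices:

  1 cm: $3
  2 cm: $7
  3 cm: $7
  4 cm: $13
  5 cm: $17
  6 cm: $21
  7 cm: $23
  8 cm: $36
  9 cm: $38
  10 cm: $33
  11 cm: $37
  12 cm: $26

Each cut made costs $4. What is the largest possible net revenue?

Build net[k] bottom-up: net[k] = max over allowed piece i of (p[i] + net[k−i]) − 4 per cut.
net[1] = 3
net[2] = 7
net[3] = 7
net[4] = 13
net[5] = 17
net[6] = 21
net[7] = 23
net[8] = 36
net[9] = 38
net[10] = 39  (first piece 2, then net[8]=36)
net[11] = 41  (first piece 2, then net[9]=38)
net[12] = 45  (first piece 4, then net[8]=36)
One optimal plan: pieces 8 + 4 (1 cut) → $49 − $4 = $45.

45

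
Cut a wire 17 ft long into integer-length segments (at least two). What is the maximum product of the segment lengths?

486

Define prod[k] = max over 1≤i<k of i · max(k−i, prod[k−i]); the inner max lets the remainder stay uncut if that's better.
Small cases: prod[2]=1, prod[3]=2, prod[4]=4, prod[5]=6, prod[6]=9, prod[7]=12, prod[8]=18, prod[9]=27, prod[10]=36, prod[11]=54, prod[12]=81.
prod[13] = 2×max(11,54) = 2×54 = 108
prod[14] = 2×max(12,81) = 2×81 = 162
prod[15] = 3×max(12,81) = 3×81 = 243
prod[16] = 2×max(14,162) = 2×162 = 324
prod[17] = 2×max(15,243) = 2×243 = 486
One optimal split: 3 + 3 + 3 + 3 + 3 + 2; product 3×3×3×3×3×2 = 486.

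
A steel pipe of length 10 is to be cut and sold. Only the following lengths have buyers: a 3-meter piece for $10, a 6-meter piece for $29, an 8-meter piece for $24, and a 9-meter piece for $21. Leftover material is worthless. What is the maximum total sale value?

Build r[k] bottom-up: r[k] = max over allowed piece i of (p[i] + r[k−i]).
r[1] = 0
r[2] = 0
r[3] = 10
r[4] = 10
r[5] = 10
r[6] = max(10+10, 29+0) = 29
r[7] = max(10+10, 29+0) = 29
r[8] = max(10+10, 29+0, 24+0) = 29
r[9] = max(10+29, 29+10, 24+0, 21+0) = 39
r[10] = max(10+29, 29+10, 24+0, 21+0) = 39
One optimal cutting: pieces 6 + 3 with 1 meter of scrap → $39.

39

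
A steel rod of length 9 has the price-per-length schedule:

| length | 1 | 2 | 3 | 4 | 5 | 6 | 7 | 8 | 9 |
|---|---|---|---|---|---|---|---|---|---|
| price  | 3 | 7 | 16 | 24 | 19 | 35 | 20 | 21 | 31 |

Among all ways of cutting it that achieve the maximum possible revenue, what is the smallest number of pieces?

Consider every possible first cut. r[k] is the best of p[i]+r[k−i] over all sellable i≤k.
r[1] = 3
r[2] = max(3+3, 7+0) = 7
r[3] = max(3+7, 7+3, 16+0) = 16
r[4] = max(3+16, 7+7, 16+3, 24+0) = 24
r[5] = max(3+24, 7+16, 16+7, 24+3, 19+0) = 27
r[6] = max(3+27, 7+24, 16+16, 24+7, 19+3, 35+0) = 35
r[7] = max(3+35, 7+27, 16+24, …, 35+3, 20+0) = 40
r[8] = max(3+40, 7+35, 16+27, …, 20+3, 21+0) = 48
r[9] = max(3+48, 7+40, 16+35, …, 21+3, 31+0) = 51
Maximum revenue is $51.
Now minimize piece count subject to staying optimal: for each k, pieces[k] = 1 + min over i with p[i]+r[k−i]=r[k] of pieces[k−i].
pieces[6] = 1
pieces[7] = 2
pieces[8] = 2
pieces[9] = 2

2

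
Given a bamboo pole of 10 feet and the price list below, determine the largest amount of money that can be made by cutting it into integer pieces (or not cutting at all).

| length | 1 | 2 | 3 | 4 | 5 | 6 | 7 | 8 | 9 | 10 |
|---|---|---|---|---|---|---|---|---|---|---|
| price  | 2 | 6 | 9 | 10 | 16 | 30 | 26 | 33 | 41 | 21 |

Build r[k] bottom-up: r[k] = max over allowed piece i of (p[i] + r[k−i]).
r[1] = 2
r[2] = 6
r[3] = 9
r[4] = 12  (first piece 2, then r[2]=6)
r[5] = 16
r[6] = 30
r[7] = 32  (first piece 1, then r[6]=30)
r[8] = 36  (first piece 2, then r[6]=30)
r[9] = 41
r[10] = 43  (first piece 1, then r[9]=41)
One optimal cutting: 9 + 1 → $41 + $2 = $43.

43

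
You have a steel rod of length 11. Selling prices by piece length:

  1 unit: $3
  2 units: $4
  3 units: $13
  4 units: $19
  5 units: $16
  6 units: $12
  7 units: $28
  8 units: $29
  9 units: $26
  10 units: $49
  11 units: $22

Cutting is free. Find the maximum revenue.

52

Let R[k] be the best obtainable value from length k. For each k, try every first piece i and keep the best of price[i] + R[k−i].
R[1] = 3
R[2] = max(3+3, 4+0) = 6
R[3] = max(3+6, 4+3, 13+0) = 13
R[4] = max(3+13, 4+6, 13+3, 19+0) = 19
R[5] = max(3+19, 4+13, 13+6, 19+3, 16+0) = 22
R[6] = max(3+22, 4+19, 13+13, 19+6, 16+3, 12+0) = 26
R[7] = max(3+26, 4+22, 13+19, …, 12+3, 28+0) = 32
R[8] = max(3+32, 4+26, 13+22, …, 28+3, 29+0) = 38
R[9] = max(3+38, 4+32, 13+26, …, 29+3, 26+0) = 41
R[10] = max(3+41, 4+38, 13+32, …, 26+3, 49+0) = 49
R[11] = max(3+49, 4+41, 13+38, …, 49+3, 22+0) = 52
One optimal cutting: 10 + 1 → $49 + $3 = $52.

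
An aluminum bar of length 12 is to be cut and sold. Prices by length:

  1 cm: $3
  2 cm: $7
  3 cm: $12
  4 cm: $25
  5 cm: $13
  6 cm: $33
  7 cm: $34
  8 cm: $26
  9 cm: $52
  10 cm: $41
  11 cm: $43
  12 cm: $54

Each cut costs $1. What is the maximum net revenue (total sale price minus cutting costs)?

73

Build net[k] bottom-up: net[k] = max over allowed piece i of (p[i] + net[k−i]) − 1 per cut.
net[1] = 3
net[2] = 7
net[3] = 12
net[4] = 25
net[5] = 27  (first piece 1, then net[4]=25)
net[6] = 33
net[7] = 36  (first piece 3, then net[4]=25)
net[8] = 49  (first piece 4, then net[4]=25)
net[9] = 52
net[10] = 57  (first piece 4, then net[6]=33)
net[11] = 60  (first piece 3, then net[8]=49)
net[12] = 73  (first piece 4, then net[8]=49)
One optimal plan: pieces 4 + 4 + 4 (2 cuts) → $75 − $2 = $73.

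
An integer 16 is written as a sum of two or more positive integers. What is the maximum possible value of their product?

Let m[k] be the best product for length k (with at least one cut). For each first piece i, the rest contributes max(k−i, m[k−i]).
m[2] = 1·max(1,0) = 1·1 = 1
m[3] = max(1·2, 2·1) = 2
m[4] = max(1·3, 2·2, 3·1) = 4
m[5] = max(1·4, 2·3, 3·2, 4·1) = 6
m[6] = max(1·6, 2·4, 3·3, 4·2, 5·1) = 9
m[7] = max(1·9, 2·6, 3·4, 4·3, 5·2, 6·1) = 12
m[8] = max(1·12, 2·9, 3·6, …, 6·2, 7·1) = 18
m[9] = max(1·18, 2·12, 3·9, …, 7·2, 8·1) = 27
m[10] = max(1·27, 2·18, 3·12, …, 8·2, 9·1) = 36
m[11] = max(1·36, 2·27, 3·18, …, 9·2, 10·1) = 54
m[12] = max(1·54, 2·36, 3·27, …, 10·2, 11·1) = 81
m[13] = max(1·81, 2·54, 3·36, …, 11·2, 12·1) = 108
m[14] = max(1·108, 2·81, 3·54, …, 12·2, 13·1) = 162
m[15] = max(1·162, 2·108, 3·81, …, 13·2, 14·1) = 243
m[16] = max(1·243, 2·162, 3·108, …, 14·2, 15·1) = 324
One optimal split: 3 + 3 + 3 + 3 + 2 + 2; product 3·3·3·3·2·2 = 324.

324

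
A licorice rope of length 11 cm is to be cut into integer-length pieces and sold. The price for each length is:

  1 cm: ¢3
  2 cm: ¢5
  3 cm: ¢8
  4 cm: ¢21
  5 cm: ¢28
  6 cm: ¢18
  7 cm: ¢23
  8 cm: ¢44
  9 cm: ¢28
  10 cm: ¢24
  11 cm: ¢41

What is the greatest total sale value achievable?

Consider every possible first cut. v[k] is the best of p[i]+v[k−i] over all sellable i≤k.
v[1] = 3
v[2] = 6  (first piece 1, then v[1]=3)
v[3] = 9  (first piece 1, then v[2]=6)
v[4] = 21
v[5] = 28
v[6] = 31  (first piece 1, then v[5]=28)
v[7] = 34  (first piece 1, then v[6]=31)
v[8] = 44
v[9] = 49  (first piece 4, then v[5]=28)
v[10] = 56  (first piece 5, then v[5]=28)
v[11] = 59  (first piece 1, then v[10]=56)
One optimal cutting: 5 + 5 + 1 → ¢28 + ¢28 + ¢3 = ¢59.

59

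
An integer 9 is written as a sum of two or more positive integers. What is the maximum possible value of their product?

27

Define g[k] = max over 1≤i<k of i · max(k−i, g[k−i]); the inner max lets the remainder stay uncut if that's better.
Small cases: g[2]=1, g[3]=2.
g[4] = max(1*3, 2*2, 3*1) = 4
g[5] = max(1*4, 2*3, 3*2, 4*1) = 6
g[6] = max(1*6, 2*4, 3*3, 4*2, 5*1) = 9
g[7] = max(1*9, 2*6, 3*4, 4*3, 5*2, 6*1) = 12
g[8] = max(1*12, 2*9, 3*6, …, 6*2, 7*1) = 18
g[9] = max(1*18, 2*12, 3*9, …, 7*2, 8*1) = 27
One optimal split: 3 + 3 + 3; product 3*3*3 = 27.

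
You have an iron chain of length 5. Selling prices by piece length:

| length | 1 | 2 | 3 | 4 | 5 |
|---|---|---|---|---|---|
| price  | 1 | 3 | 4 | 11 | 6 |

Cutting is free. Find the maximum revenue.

12

Consider every possible first cut. best[k] is the best of p[i]+best[k−i] over all sellable i≤k.
best[1] = 1
best[2] = 3
best[3] = 4  (first piece 1, then best[2]=3)
best[4] = 11
best[5] = 12  (first piece 1, then best[4]=11)
One optimal cutting: 4 + 1 → $11 + $1 = $12.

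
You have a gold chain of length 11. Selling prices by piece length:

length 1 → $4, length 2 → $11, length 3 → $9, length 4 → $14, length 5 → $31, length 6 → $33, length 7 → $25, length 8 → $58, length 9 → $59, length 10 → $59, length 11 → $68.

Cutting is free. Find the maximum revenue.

73

Build best[k] bottom-up: best[k] = max over allowed piece i of (p[i] + best[k−i]).
best[1] = 4
best[2] = 11
best[3] = 15  (first piece 1, then best[2]=11)
best[4] = 22  (first piece 2, then best[2]=11)
best[5] = 31
best[6] = 35  (first piece 1, then best[5]=31)
best[7] = 42  (first piece 2, then best[5]=31)
best[8] = 58
best[9] = 62  (first piece 1, then best[8]=58)
best[10] = 69  (first piece 2, then best[8]=58)
best[11] = 73  (first piece 1, then best[10]=69)
One optimal cutting: 8 + 2 + 1 → $58 + $11 + $4 = $73.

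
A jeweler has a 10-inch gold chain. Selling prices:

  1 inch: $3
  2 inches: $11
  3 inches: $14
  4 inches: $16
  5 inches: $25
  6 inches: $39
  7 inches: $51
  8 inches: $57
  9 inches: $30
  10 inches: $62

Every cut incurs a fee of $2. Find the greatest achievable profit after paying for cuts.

Let net[k] be the best obtainable value from length k. For each k, try every first piece i and keep the best of price[i] + net[k−i] minus the 2 cut fee when i<k.
net[1] = 3
net[2] = max(3+3-2, 11+0) = 11
net[3] = max(3+11-2, 11+3-2, 14+0) = 14
net[4] = max(3+14-2, 11+11-2, 14+3-2, 16+0) = 20
net[5] = max(3+20-2, 11+14-2, 14+11-2, 16+3-2, 25+0) = 25
net[6] = max(3+25-2, 11+20-2, 14+14-2, 16+11-2, 25+3-2, 39+0) = 39
net[7] = max(3+39-2, 11+25-2, 14+20-2, …, 39+3-2, 51+0) = 51
net[8] = max(3+51-2, 11+39-2, 14+25-2, …, 51+3-2, 57+0) = 57
net[9] = max(3+57-2, 11+51-2, 14+39-2, …, 57+3-2, 30+0) = 60
net[10] = max(3+60-2, 11+57-2, 14+51-2, …, 30+3-2, 62+0) = 66
One optimal plan: pieces 8 + 2 (1 cut) → $68 − $2 = $66.

66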